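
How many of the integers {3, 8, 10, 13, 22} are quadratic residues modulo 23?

(3/23) = +1 → QR.
(8/23) = +1 → QR.
(10/23) = -1 → non-residue.
(13/23) = +1 → QR.
(22/23) = -1 → non-residue.
Total quadratic residues among the 5: 3.

3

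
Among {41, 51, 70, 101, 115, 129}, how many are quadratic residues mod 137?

(41/137) = -1 → non-residue.
(51/137) = -1 → non-residue.
(70/137) = -1 → non-residue.
(101/137) = +1 → QR.
(115/137) = +1 → QR.
(129/137) = +1 → QR.
Total quadratic residues among the 6: 3.

3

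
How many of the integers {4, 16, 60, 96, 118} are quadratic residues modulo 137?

4

(4/137) = +1 → QR.
(16/137) = +1 → QR.
(60/137) = +1 → QR.
(96/137) = -1 → non-residue.
(118/137) = +1 → QR.
Total quadratic residues among the 5: 4.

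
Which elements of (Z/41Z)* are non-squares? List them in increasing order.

Square k = 1,…,20 (k and 41−k give the same square):
1²=1, 2²=4, 3²=9, 4²=16, 5²=25, 6²=36, 7²≡8, 8²≡23, 9²≡40, 10²≡18, 11²≡39, 12²≡21, 13²≡5, 14²≡32, 15²≡20, 16²≡10, 17²≡2, 18²≡37, 19²≡33, 20²≡31 (mod 41).
The residues are {1, 2, 4, 5, 8, 9, 10, 16, 18, 20, 21, 23, 25, 31, 32, 33, 36, 37, 39, 40}; the non-residues are the remaining 20 nonzero classes.

3 6 7 11 12 13 14 15 17 19 22 24 26 27 28 29 30 34 35 38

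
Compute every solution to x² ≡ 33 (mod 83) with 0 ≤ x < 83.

38, 45

Since 83 ≡ 3 (mod 4), a square root of 33 is 33^((83+1)/4) = 33^21 mod 83.
Repeated squaring: 33^2≡10, 33^4≡17, 33^8≡40, 33^16≡23 (mod 83).
33^21 = 33^(16+4+1) ≡ 38 (mod 83).
Check: 38² = 1444 ≡ 33 (mod 83). The two roots are 38 and 45.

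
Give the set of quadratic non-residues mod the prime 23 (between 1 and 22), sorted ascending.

5 7 10 11 14 15 17 19 20 21 22

Square k = 1,…,11 (k and 23−k give the same square):
1²=1, 2²=4, 3²=9, 4²=16, 5²≡2, 6²≡13, 7²≡3, 8²≡18, 9²≡12, 10²≡8, 11²≡6 (mod 23).
The residues are {1, 2, 3, 4, 6, 8, 9, 12, 13, 16, 18}; the non-residues are the remaining 11 nonzero classes.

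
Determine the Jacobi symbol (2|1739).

Pull out 2: since 1739 ≡ 3 (mod 8), (2/1739) = -1.
Reached (1/1739) = 1. Collecting the sign flips along the way, the symbol is -1.

-1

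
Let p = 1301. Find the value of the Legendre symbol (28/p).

-1

Pull out 2^2: since 1301 ≡ 5 (mod 8), (2/1301) = -1, so (2/1301)^2 = +1.
Reciprocity: 7 ≡ 3 and 1301 ≡ 1 (mod 4), so (7/1301) = +(1301/7).
Reduce top mod 7: now compute (6/7).
Pull out 2: since 7 ≡ 7 (mod 8), (2/7) = +1.
Reciprocity: 3 ≡ 3 and 7 ≡ 3 (mod 4), so (3/7) = −(7/3).
Reduce top mod 3: now compute (1/3).
Reached (1/3) = 1. Collecting the sign flips along the way, the symbol is -1.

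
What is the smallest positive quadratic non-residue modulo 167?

5

(2/167) = +1, so 2 is a residue.
(3/167) = +1, so 3 is a residue.
(4/167) = +1, so 4 is a residue.
(5/167) = −1, so 5 is the smallest positive non-residue mod 167.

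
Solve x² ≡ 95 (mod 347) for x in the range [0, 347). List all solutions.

147, 200

Since 347 ≡ 3 (mod 4), a square root of 95 is 95^((347+1)/4) = 95^87 mod 347.
Repeated squaring: 95^2≡3, 95^4≡9, 95^8≡81, 95^16≡315, 95^32≡330, 95^64≡289 (mod 347).
95^87 = 95^(64+16+4+2+1) ≡ 147 (mod 347).
Check: 147² = 21609 ≡ 95 (mod 347). The two roots are 147 and 200.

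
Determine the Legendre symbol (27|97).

1

Reciprocity: 27 ≡ 3 and 97 ≡ 1 (mod 4), so (27/97) = +(97/27).
Reduce top mod 27: now compute (16/27).
Pull out 2^4: since 27 ≡ 3 (mod 8), (2/27) = -1, so (2/27)^4 = +1.
Reached (1/27) = 1. Collecting the sign flips along the way, the symbol is +1.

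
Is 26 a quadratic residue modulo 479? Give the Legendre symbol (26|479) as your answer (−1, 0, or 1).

-1

Pull out 2: since 479 ≡ 7 (mod 8), (2/479) = +1.
Reciprocity: 13 ≡ 1 and 479 ≡ 3 (mod 4), so (13/479) = +(479/13).
Reduce top mod 13: now compute (11/13).
Reciprocity: 11 ≡ 3 and 13 ≡ 1 (mod 4), so (11/13) = +(13/11).
Reduce top mod 11: now compute (2/11).
Pull out 2: since 11 ≡ 3 (mod 8), (2/11) = -1.
Reached (1/11) = 1. Collecting the sign flips along the way, the symbol is -1.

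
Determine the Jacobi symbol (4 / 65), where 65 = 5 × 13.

1

Pull out 2^2: since 65 ≡ 1 (mod 8), (2/65) = +1, so (2/65)^2 = +1.
Reached (1/65) = 1. Collecting the sign flips along the way, the symbol is +1.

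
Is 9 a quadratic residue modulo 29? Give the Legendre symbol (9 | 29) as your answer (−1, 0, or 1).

1

Euler's criterion: (9/29) ≡ 9^14 (mod 29).
9^2 ≡ 23 (mod 29)
9^4 ≡ 7 (mod 29)
9^8 ≡ 20 (mod 29)
9^14 = 9^(8+4+2) ≡ 1 (mod 29).
Result is 1, so (9/29) = 1.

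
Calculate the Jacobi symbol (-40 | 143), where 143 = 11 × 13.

1

First reduce: -40 ≡ 103 (mod 143).
Reciprocity: 103 ≡ 3 and 143 ≡ 3 (mod 4), so (103/143) = −(143/103).
Reduce top mod 103: now compute (40/103).
Pull out 2^3: since 103 ≡ 7 (mod 8), (2/103) = +1, so (2/103)^3 = +1.
Reciprocity: 5 ≡ 1 and 103 ≡ 3 (mod 4), so (5/103) = +(103/5).
Reduce top mod 5: now compute (3/5).
Reciprocity: 3 ≡ 3 and 5 ≡ 1 (mod 4), so (3/5) = +(5/3).
Reduce top mod 3: now compute (2/3).
Pull out 2: since 3 ≡ 3 (mod 8), (2/3) = -1.
Reached (1/3) = 1. Collecting the sign flips along the way, the symbol is +1.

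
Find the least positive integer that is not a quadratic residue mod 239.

7

(2/239) = +1, so 2 is a residue.
(3/239) = +1, so 3 is a residue.
(4/239) = +1, so 4 is a residue.
(5/239) = +1, so 5 is a residue.
(6/239) = +1, so 6 is a residue.
(7/239) = −1, so 7 is the smallest positive non-residue mod 239.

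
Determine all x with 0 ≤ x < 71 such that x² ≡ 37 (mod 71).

26, 45

Since 71 ≡ 3 (mod 4), a square root of 37 is 37^((71+1)/4) = 37^18 mod 71.
Repeated squaring: 37^2≡20, 37^4≡45, 37^8≡37, 37^16≡20 (mod 71).
37^18 = 37^(16+2) ≡ 45 (mod 71).
Check: 45² = 2025 ≡ 37 (mod 71). The two roots are 26 and 45.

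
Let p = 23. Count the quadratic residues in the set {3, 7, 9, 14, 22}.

(3/23) = +1 → QR.
(7/23) = -1 → non-residue.
(9/23) = +1 → QR.
(14/23) = -1 → non-residue.
(22/23) = -1 → non-residue.
Total quadratic residues among the 5: 2.

2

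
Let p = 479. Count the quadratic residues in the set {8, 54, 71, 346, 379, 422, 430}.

(8/479) = +1 → QR.
(54/479) = +1 → QR.
(71/479) = +1 → QR.
(346/479) = +1 → QR.
(379/479) = -1 → non-residue.
(422/479) = +1 → QR.
(430/479) = -1 → non-residue.
Total quadratic residues among the 7: 5.

5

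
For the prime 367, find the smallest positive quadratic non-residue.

(2/367) = +1, so 2 is a residue.
(3/367) = −1, so 3 is the smallest positive non-residue mod 367.

3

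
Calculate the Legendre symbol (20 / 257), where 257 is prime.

-1

Euler's criterion: (20/257) ≡ 20^128 (mod 257).
20^2 ≡ 143 (mod 257)
20^4 ≡ 146 (mod 257)
20^8 ≡ 242 (mod 257)
20^16 ≡ 225 (mod 257)
20^32 ≡ 253 (mod 257)
20^64 ≡ 16 (mod 257)
20^128 ≡ 256 (mod 257)
20^128 = 20^(128) ≡ 256 (mod 257).
Result is 256 ≡ −1, so (20/257) = −1.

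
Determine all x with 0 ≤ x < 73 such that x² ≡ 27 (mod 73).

10, 63

73 ≡ 1 (mod 4), so we find a root by search.
Trying successive values, 10² = 100 ≡ 27 (mod 73). The other root is 73 − 10 = 63.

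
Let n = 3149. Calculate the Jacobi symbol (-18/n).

-1

First reduce: -18 ≡ 3131 (mod 3149).
Reciprocity: 3131 ≡ 3 and 3149 ≡ 1 (mod 4), so (3131/3149) = +(3149/3131).
Reduce top mod 3131: now compute (18/3131).
Pull out 2: since 3131 ≡ 3 (mod 8), (2/3131) = -1.
Reciprocity: 9 ≡ 1 and 3131 ≡ 3 (mod 4), so (9/3131) = +(3131/9).
Reduce top mod 9: now compute (8/9).
Pull out 2^3: since 9 ≡ 1 (mod 8), (2/9) = +1, so (2/9)^3 = +1.
Reached (1/9) = 1. Collecting the sign flips along the way, the symbol is -1.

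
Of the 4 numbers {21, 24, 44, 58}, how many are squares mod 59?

1

(21/59) = +1 → QR.
(24/59) = -1 → non-residue.
(44/59) = -1 → non-residue.
(58/59) = -1 → non-residue.
Total quadratic residues among the 4: 1.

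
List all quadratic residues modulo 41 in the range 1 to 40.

1 2 4 5 8 9 10 16 18 20 21 23 25 31 32 33 36 37 39 40

Square k = 1,…,20 (k and 41−k give the same square):
1²=1, 2²=4, 3²=9, 4²=16, 5²=25, 6²=36, 7²≡8, 8²≡23, 9²≡40, 10²≡18, 11²≡39, 12²≡21, 13²≡5, 14²≡32, 15²≡20, 16²≡10, 17²≡2, 18²≡37, 19²≡33, 20²≡31 (mod 41).
So the quadratic residues mod 41 are {1, 2, 4, 5, 8, 9, 10, 16, 18, 20, 21, 23, 25, 31, 32, 33, 36, 37, 39, 40}.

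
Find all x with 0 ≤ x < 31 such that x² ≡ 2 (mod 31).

8, 23

Since 31 ≡ 3 (mod 4), a square root of 2 is 2^((31+1)/4) = 2^8 mod 31.
Repeated squaring: 2^2≡4, 2^4≡16, 2^8≡8 (mod 31).
2^8 = 2^(8) ≡ 8 (mod 31).
Check: 8² = 64 ≡ 2 (mod 31). The two roots are 8 and 23.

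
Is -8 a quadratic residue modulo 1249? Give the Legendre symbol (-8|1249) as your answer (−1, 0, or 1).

1

First reduce: -8 ≡ 1241 (mod 1249).
Reciprocity: 1241 ≡ 1 and 1249 ≡ 1 (mod 4), so (1241/1249) = +(1249/1241).
Reduce top mod 1241: now compute (8/1241).
Pull out 2^3: since 1241 ≡ 1 (mod 8), (2/1241) = +1, so (2/1241)^3 = +1.
Reached (1/1241) = 1. Collecting the sign flips along the way, the symbol is +1.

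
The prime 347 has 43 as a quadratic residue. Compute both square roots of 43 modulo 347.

Since 347 ≡ 3 (mod 4), a square root of 43 is 43^((347+1)/4) = 43^87 mod 347.
Repeated squaring: 43^2≡114, 43^4≡157, 43^8≡12, 43^16≡144, 43^32≡263, 43^64≡116 (mod 347).
43^87 = 43^(64+16+4+2+1) ≡ 199 (mod 347).
Check: 199² = 39601 ≡ 43 (mod 347). The two roots are 148 and 199.

148, 199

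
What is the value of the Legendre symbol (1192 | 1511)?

Pull out 2^3: since 1511 ≡ 7 (mod 8), (2/1511) = +1, so (2/1511)^3 = +1.
Reciprocity: 149 ≡ 1 and 1511 ≡ 3 (mod 4), so (149/1511) = +(1511/149).
Reduce top mod 149: now compute (21/149).
Reciprocity: 21 ≡ 1 and 149 ≡ 1 (mod 4), so (21/149) = +(149/21).
Reduce top mod 21: now compute (2/21).
Pull out 2: since 21 ≡ 5 (mod 8), (2/21) = -1.
Reached (1/21) = 1. Collecting the sign flips along the way, the symbol is -1.

-1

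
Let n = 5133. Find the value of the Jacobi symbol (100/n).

1

Pull out 2^2: since 5133 ≡ 5 (mod 8), (2/5133) = -1, so (2/5133)^2 = +1.
Reciprocity: 25 ≡ 1 and 5133 ≡ 1 (mod 4), so (25/5133) = +(5133/25).
Reduce top mod 25: now compute (8/25).
Pull out 2^3: since 25 ≡ 1 (mod 8), (2/25) = +1, so (2/25)^3 = +1.
Reached (1/25) = 1. Collecting the sign flips along the way, the symbol is +1.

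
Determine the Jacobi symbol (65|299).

0

Reciprocity: 65 ≡ 1 and 299 ≡ 3 (mod 4), so (65/299) = +(299/65).
Reduce top mod 65: now compute (39/65).
Reciprocity: 39 ≡ 3 and 65 ≡ 1 (mod 4), so (39/65) = +(65/39).
Reduce top mod 39: now compute (26/39).
Pull out 2: since 39 ≡ 7 (mod 8), (2/39) = +1.
Reciprocity: 13 ≡ 1 and 39 ≡ 3 (mod 4), so (13/39) = +(39/13).
Reduce top mod 13: now compute (0/13).
Top reduces to 0: gcd > 1, so the symbol is 0.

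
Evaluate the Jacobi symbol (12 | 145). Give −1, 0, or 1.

Pull out 2^2: since 145 ≡ 1 (mod 8), (2/145) = +1, so (2/145)^2 = +1.
Reciprocity: 3 ≡ 3 and 145 ≡ 1 (mod 4), so (3/145) = +(145/3).
Reduce top mod 3: now compute (1/3).
Reached (1/3) = 1. Collecting the sign flips along the way, the symbol is +1.

1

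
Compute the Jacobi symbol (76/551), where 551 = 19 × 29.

0

Pull out 2^2: since 551 ≡ 7 (mod 8), (2/551) = +1, so (2/551)^2 = +1.
Reciprocity: 19 ≡ 3 and 551 ≡ 3 (mod 4), so (19/551) = −(551/19).
Reduce top mod 19: now compute (0/19).
Top reduces to 0: gcd > 1, so the symbol is 0.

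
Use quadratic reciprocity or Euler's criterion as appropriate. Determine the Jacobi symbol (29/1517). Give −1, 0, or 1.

1

Reciprocity: 29 ≡ 1 and 1517 ≡ 1 (mod 4), so (29/1517) = +(1517/29).
Reduce top mod 29: now compute (9/29).
Reciprocity: 9 ≡ 1 and 29 ≡ 1 (mod 4), so (9/29) = +(29/9).
Reduce top mod 9: now compute (2/9).
Pull out 2: since 9 ≡ 1 (mod 8), (2/9) = +1.
Reached (1/9) = 1. Collecting the sign flips along the way, the symbol is +1.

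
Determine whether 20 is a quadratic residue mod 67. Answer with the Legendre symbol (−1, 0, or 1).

Pull out 2^2: since 67 ≡ 3 (mod 8), (2/67) = -1, so (2/67)^2 = +1.
Reciprocity: 5 ≡ 1 and 67 ≡ 3 (mod 4), so (5/67) = +(67/5).
Reduce top mod 5: now compute (2/5).
Pull out 2: since 5 ≡ 5 (mod 8), (2/5) = -1.
Reached (1/5) = 1. Collecting the sign flips along the way, the symbol is -1.

-1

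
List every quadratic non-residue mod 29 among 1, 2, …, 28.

Square k = 1,…,14 (k and 29−k give the same square):
1²=1, 2²=4, 3²=9, 4²=16, 5²=25, 6²≡7, 7²≡20, 8²≡6, 9²≡23, 10²≡13, 11²≡5, 12²≡28, 13²≡24, 14²≡22 (mod 29).
The residues are {1, 4, 5, 6, 7, 9, 13, 16, 20, 22, 23, 24, 25, 28}; the non-residues are the remaining 14 nonzero classes.

2 3 8 10 11 12 14 15 17 18 19 21 26 27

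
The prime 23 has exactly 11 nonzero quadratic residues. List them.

Square k = 1,…,11 (k and 23−k give the same square):
1²=1, 2²=4, 3²=9, 4²=16, 5²≡2, 6²≡13, 7²≡3, 8²≡18, 9²≡12, 10²≡8, 11²≡6 (mod 23).
So the quadratic residues mod 23 are {1, 2, 3, 4, 6, 8, 9, 12, 13, 16, 18}.

1,2,3,4,6,8,9,12,13,16,18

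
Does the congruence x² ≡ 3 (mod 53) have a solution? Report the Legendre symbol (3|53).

-1

Euler's criterion: (3/53) ≡ 3^26 (mod 53).
3^2 ≡ 9 (mod 53)
3^4 ≡ 28 (mod 53)
3^8 ≡ 42 (mod 53)
3^16 ≡ 15 (mod 53)
3^26 = 3^(16+8+2) ≡ 52 (mod 53).
Result is 52 ≡ −1, so (3/53) = −1.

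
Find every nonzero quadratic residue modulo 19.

Square k = 1,…,9 (k and 19−k give the same square):
1²=1, 2²=4, 3²=9, 4²=16, 5²≡6, 6²≡17, 7²≡11, 8²≡7, 9²≡5 (mod 19).
So the quadratic residues mod 19 are {1, 4, 5, 6, 7, 9, 11, 16, 17}.

1 4 5 6 7 9 11 16 17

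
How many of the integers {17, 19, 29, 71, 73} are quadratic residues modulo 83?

2

(17/83) = +1 → QR.
(19/83) = -1 → non-residue.
(29/83) = +1 → QR.
(71/83) = -1 → non-residue.
(73/83) = -1 → non-residue.
Total quadratic residues among the 5: 2.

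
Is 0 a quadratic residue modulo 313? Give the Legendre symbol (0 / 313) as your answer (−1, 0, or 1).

0

Top reduces to 0: gcd > 1, so the symbol is 0.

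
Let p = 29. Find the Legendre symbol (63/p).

1

First reduce: 63 ≡ 5 (mod 29).
Reciprocity: 5 ≡ 1 and 29 ≡ 1 (mod 4), so (5/29) = +(29/5).
Reduce top mod 5: now compute (4/5).
Pull out 2^2: since 5 ≡ 5 (mod 8), (2/5) = -1, so (2/5)^2 = +1.
Reached (1/5) = 1. Collecting the sign flips along the way, the symbol is +1.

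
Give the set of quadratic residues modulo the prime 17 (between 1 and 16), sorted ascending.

Square k = 1,…,8 (k and 17−k give the same square):
1²=1, 2²=4, 3²=9, 4²=16, 5²≡8, 6²≡2, 7²≡15, 8²≡13 (mod 17).
So the quadratic residues mod 17 are {1, 2, 4, 8, 9, 13, 15, 16}.

1,2,4,8,9,13,15,16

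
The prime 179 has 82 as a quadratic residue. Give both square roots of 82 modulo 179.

34, 145

Since 179 ≡ 3 (mod 4), a square root of 82 is 82^((179+1)/4) = 82^45 mod 179.
Repeated squaring: 82^2≡101, 82^4≡177, 82^8≡4, 82^16≡16, 82^32≡77 (mod 179).
82^45 = 82^(32+8+4+1) ≡ 145 (mod 179).
Check: 145² = 21025 ≡ 82 (mod 179). The two roots are 34 and 145.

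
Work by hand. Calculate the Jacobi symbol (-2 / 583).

First reduce: -2 ≡ 581 (mod 583).
Reciprocity: 581 ≡ 1 and 583 ≡ 3 (mod 4), so (581/583) = +(583/581).
Reduce top mod 581: now compute (2/581).
Pull out 2: since 581 ≡ 5 (mod 8), (2/581) = -1.
Reached (1/581) = 1. Collecting the sign flips along the way, the symbol is -1.

-1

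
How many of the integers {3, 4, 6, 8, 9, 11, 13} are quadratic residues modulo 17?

4

(3/17) = -1 → non-residue.
(4/17) = +1 → QR.
(6/17) = -1 → non-residue.
(8/17) = +1 → QR.
(9/17) = +1 → QR.
(11/17) = -1 → non-residue.
(13/17) = +1 → QR.
Total quadratic residues among the 7: 4.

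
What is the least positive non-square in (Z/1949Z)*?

2

(2/1949) = −1, so 2 is the smallest positive non-residue mod 1949.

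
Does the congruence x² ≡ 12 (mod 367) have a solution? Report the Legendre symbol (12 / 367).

-1

Pull out 2^2: since 367 ≡ 7 (mod 8), (2/367) = +1, so (2/367)^2 = +1.
Reciprocity: 3 ≡ 3 and 367 ≡ 3 (mod 4), so (3/367) = −(367/3).
Reduce top mod 3: now compute (1/3).
Reached (1/3) = 1. Collecting the sign flips along the way, the symbol is -1.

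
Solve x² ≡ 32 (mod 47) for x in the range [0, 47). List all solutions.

19, 28

Since 47 ≡ 3 (mod 4), a square root of 32 is 32^((47+1)/4) = 32^12 mod 47.
Repeated squaring: 32^2≡37, 32^4≡6, 32^8≡36 (mod 47).
32^12 = 32^(8+4) ≡ 28 (mod 47).
Check: 28² = 784 ≡ 32 (mod 47). The two roots are 19 and 28.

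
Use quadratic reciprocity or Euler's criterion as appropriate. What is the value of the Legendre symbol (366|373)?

Euler's criterion: (366/373) ≡ 366^186 (mod 373).
366^2 ≡ 49 (mod 373)
366^4 ≡ 163 (mod 373)
366^8 ≡ 86 (mod 373)
366^16 ≡ 309 (mod 373)
366^32 ≡ 366 (mod 373)
366^64 ≡ 49 (mod 373)
366^128 ≡ 163 (mod 373)
366^186 = 366^(128+32+16+8+2) ≡ 1 (mod 373).
Result is 1, so (366/373) = 1.

1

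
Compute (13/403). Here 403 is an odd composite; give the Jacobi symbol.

0

Reciprocity: 13 ≡ 1 and 403 ≡ 3 (mod 4), so (13/403) = +(403/13).
Reduce top mod 13: now compute (0/13).
Top reduces to 0: gcd > 1, so the symbol is 0.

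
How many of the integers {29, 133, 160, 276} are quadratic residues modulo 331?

1

(29/331) = -1 → non-residue.
(133/331) = -1 → non-residue.
(160/331) = -1 → non-residue.
(276/331) = +1 → QR.
Total quadratic residues among the 4: 1.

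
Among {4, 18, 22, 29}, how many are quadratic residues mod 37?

1

(4/37) = +1 → QR.
(18/37) = -1 → non-residue.
(22/37) = -1 → non-residue.
(29/37) = -1 → non-residue.
Total quadratic residues among the 4: 1.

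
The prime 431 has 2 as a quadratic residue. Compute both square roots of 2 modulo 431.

Since 431 ≡ 3 (mod 4), a square root of 2 is 2^((431+1)/4) = 2^108 mod 431.
Repeated squaring: 2^2≡4, 2^4≡16, 2^8≡256, 2^16≡24, 2^32≡145, 2^64≡337 (mod 431).
2^108 = 2^(64+32+8+4) ≡ 243 (mod 431).
Check: 243² = 59049 ≡ 2 (mod 431). The two roots are 188 and 243.

188, 243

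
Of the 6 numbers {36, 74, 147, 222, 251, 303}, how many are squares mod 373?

(36/373) = +1 → QR.
(74/373) = -1 → non-residue.
(147/373) = +1 → QR.
(222/373) = -1 → non-residue.
(251/373) = +1 → QR.
(303/373) = +1 → QR.
Total quadratic residues among the 6: 4.

4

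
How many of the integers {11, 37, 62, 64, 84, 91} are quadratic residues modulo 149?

(11/149) = -1 → non-residue.
(37/149) = +1 → QR.
(62/149) = -1 → non-residue.
(64/149) = +1 → QR.
(84/149) = -1 → non-residue.
(91/149) = -1 → non-residue.
Total quadratic residues among the 6: 2.

2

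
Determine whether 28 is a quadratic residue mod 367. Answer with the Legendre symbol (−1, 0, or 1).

1

Pull out 2^2: since 367 ≡ 7 (mod 8), (2/367) = +1, so (2/367)^2 = +1.
Reciprocity: 7 ≡ 3 and 367 ≡ 3 (mod 4), so (7/367) = −(367/7).
Reduce top mod 7: now compute (3/7).
Reciprocity: 3 ≡ 3 and 7 ≡ 3 (mod 4), so (3/7) = −(7/3).
Reduce top mod 3: now compute (1/3).
Reached (1/3) = 1. Collecting the sign flips along the way, the symbol is +1.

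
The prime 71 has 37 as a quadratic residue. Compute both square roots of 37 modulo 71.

26, 45

Since 71 ≡ 3 (mod 4), a square root of 37 is 37^((71+1)/4) = 37^18 mod 71.
Repeated squaring: 37^2≡20, 37^4≡45, 37^8≡37, 37^16≡20 (mod 71).
37^18 = 37^(16+2) ≡ 45 (mod 71).
Check: 45² = 2025 ≡ 37 (mod 71). The two roots are 26 and 45.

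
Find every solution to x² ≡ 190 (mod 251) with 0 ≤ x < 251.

21, 230

Since 251 ≡ 3 (mod 4), a square root of 190 is 190^((251+1)/4) = 190^63 mod 251.
Repeated squaring: 190^2≡207, 190^4≡179, 190^8≡164, 190^16≡39, 190^32≡15 (mod 251).
190^63 = 190^(32+16+8+4+2+1) ≡ 21 (mod 251).
Check: 21² = 441 ≡ 190 (mod 251). The two roots are 21 and 230.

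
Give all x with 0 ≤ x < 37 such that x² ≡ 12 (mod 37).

7, 30

37 ≡ 1 (mod 4), so we find a root by search.
Trying successive values, 7² = 49 ≡ 12 (mod 37). The other root is 37 − 7 = 30.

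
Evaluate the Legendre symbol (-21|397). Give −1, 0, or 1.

First reduce: -21 ≡ 376 (mod 397).
Pull out 2^3: since 397 ≡ 5 (mod 8), (2/397) = -1, so (2/397)^3 = -1.
Reciprocity: 47 ≡ 3 and 397 ≡ 1 (mod 4), so (47/397) = +(397/47).
Reduce top mod 47: now compute (21/47).
Reciprocity: 21 ≡ 1 and 47 ≡ 3 (mod 4), so (21/47) = +(47/21).
Reduce top mod 21: now compute (5/21).
Reciprocity: 5 ≡ 1 and 21 ≡ 1 (mod 4), so (5/21) = +(21/5).
Reduce top mod 5: now compute (1/5).
Reached (1/5) = 1. Collecting the sign flips along the way, the symbol is -1.

-1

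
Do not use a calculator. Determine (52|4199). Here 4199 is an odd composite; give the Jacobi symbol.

Pull out 2^2: since 4199 ≡ 7 (mod 8), (2/4199) = +1, so (2/4199)^2 = +1.
Reciprocity: 13 ≡ 1 and 4199 ≡ 3 (mod 4), so (13/4199) = +(4199/13).
Reduce top mod 13: now compute (0/13).
Top reduces to 0: gcd > 1, so the symbol is 0.

0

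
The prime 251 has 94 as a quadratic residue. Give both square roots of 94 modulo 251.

40, 211

Since 251 ≡ 3 (mod 4), a square root of 94 is 94^((251+1)/4) = 94^63 mod 251.
Repeated squaring: 94^2≡51, 94^4≡91, 94^8≡249, 94^16≡4, 94^32≡16 (mod 251).
94^63 = 94^(32+16+8+4+2+1) ≡ 211 (mod 251).
Check: 211² = 44521 ≡ 94 (mod 251). The two roots are 40 and 211.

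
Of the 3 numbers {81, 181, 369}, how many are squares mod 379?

(81/379) = +1 → QR.
(181/379) = -1 → non-residue.
(369/379) = +1 → QR.
Total quadratic residues among the 3: 2.

2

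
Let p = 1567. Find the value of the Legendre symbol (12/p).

-1

Pull out 2^2: since 1567 ≡ 7 (mod 8), (2/1567) = +1, so (2/1567)^2 = +1.
Reciprocity: 3 ≡ 3 and 1567 ≡ 3 (mod 4), so (3/1567) = −(1567/3).
Reduce top mod 3: now compute (1/3).
Reached (1/3) = 1. Collecting the sign flips along the way, the symbol is -1.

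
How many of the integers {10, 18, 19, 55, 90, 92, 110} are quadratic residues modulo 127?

2

(10/127) = -1 → non-residue.
(18/127) = +1 → QR.
(19/127) = +1 → QR.
(55/127) = -1 → non-residue.
(90/127) = -1 → non-residue.
(92/127) = -1 → non-residue.
(110/127) = -1 → non-residue.
Total quadratic residues among the 7: 2.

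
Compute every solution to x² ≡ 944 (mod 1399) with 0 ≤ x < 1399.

250, 1149

Since 1399 ≡ 3 (mod 4), a square root of 944 is 944^((1399+1)/4) = 944^350 mod 1399.
Repeated squaring: 944^2≡1372, 944^4≡729, 944^8≡1220, 944^16≡1263, 944^32≡309, 944^64≡349, 944^128≡88, 944^256≡749 (mod 1399).
944^350 = 944^(256+64+16+8+4+2) ≡ 250 (mod 1399).
Check: 250² = 62500 ≡ 944 (mod 1399). The two roots are 250 and 1149.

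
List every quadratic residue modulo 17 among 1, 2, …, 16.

1,2,4,8,9,13,15,16

Square k = 1,…,8 (k and 17−k give the same square):
1²=1, 2²=4, 3²=9, 4²=16, 5²≡8, 6²≡2, 7²≡15, 8²≡13 (mod 17).
So the quadratic residues mod 17 are {1, 2, 4, 8, 9, 13, 15, 16}.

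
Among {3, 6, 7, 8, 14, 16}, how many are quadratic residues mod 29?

(3/29) = -1 → non-residue.
(6/29) = +1 → QR.
(7/29) = +1 → QR.
(8/29) = -1 → non-residue.
(14/29) = -1 → non-residue.
(16/29) = +1 → QR.
Total quadratic residues among the 6: 3.

3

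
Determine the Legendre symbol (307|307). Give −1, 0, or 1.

First reduce: 307 ≡ 0 (mod 307).
Top reduces to 0: gcd > 1, so the symbol is 0.

0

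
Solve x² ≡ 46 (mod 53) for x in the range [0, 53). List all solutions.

24, 29

53 ≡ 1 (mod 4), so we find a root by search.
Trying successive values, 24² = 576 ≡ 46 (mod 53). The other root is 53 − 24 = 29.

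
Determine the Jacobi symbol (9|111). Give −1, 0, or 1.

0

Reciprocity: 9 ≡ 1 and 111 ≡ 3 (mod 4), so (9/111) = +(111/9).
Reduce top mod 9: now compute (3/9).
Reciprocity: 3 ≡ 3 and 9 ≡ 1 (mod 4), so (3/9) = +(9/3).
Reduce top mod 3: now compute (0/3).
Top reduces to 0: gcd > 1, so the symbol is 0.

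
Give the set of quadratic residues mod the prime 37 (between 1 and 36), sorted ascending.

Square k = 1,…,18 (k and 37−k give the same square):
1²=1, 2²=4, 3²=9, 4²=16, 5²=25, 6²=36, 7²≡12, 8²≡27, 9²≡7, 10²≡26, 11²≡10, 12²≡33, 13²≡21, 14²≡11, 15²≡3, 16²≡34, 17²≡30, 18²≡28 (mod 37).
So the quadratic residues mod 37 are {1, 3, 4, 7, 9, 10, 11, 12, 16, 21, 25, 26, 27, 28, 30, 33, 34, 36}.

1 3 4 7 9 10 11 12 16 21 25 26 27 28 30 33 34 36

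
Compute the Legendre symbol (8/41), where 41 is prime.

1

Pull out 2^3: since 41 ≡ 1 (mod 8), (2/41) = +1, so (2/41)^3 = +1.
Reached (1/41) = 1. Collecting the sign flips along the way, the symbol is +1.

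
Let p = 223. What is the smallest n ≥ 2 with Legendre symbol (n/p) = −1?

(2/223) = +1, so 2 is a residue.
(3/223) = −1, so 3 is the smallest positive non-residue mod 223.

3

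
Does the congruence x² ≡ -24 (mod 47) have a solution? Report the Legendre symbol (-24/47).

Euler's criterion: (-24/47) ≡ 23^23 (mod 47).
23^2 ≡ 12 (mod 47)
23^4 ≡ 3 (mod 47)
23^8 ≡ 9 (mod 47)
23^16 ≡ 34 (mod 47)
23^23 = 23^(16+4+2+1) ≡ 46 (mod 47).
Result is 46 ≡ −1, so (-24/47) = −1.

-1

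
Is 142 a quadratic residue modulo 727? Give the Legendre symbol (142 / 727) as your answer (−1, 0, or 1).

1

Pull out 2: since 727 ≡ 7 (mod 8), (2/727) = +1.
Reciprocity: 71 ≡ 3 and 727 ≡ 3 (mod 4), so (71/727) = −(727/71).
Reduce top mod 71: now compute (17/71).
Reciprocity: 17 ≡ 1 and 71 ≡ 3 (mod 4), so (17/71) = +(71/17).
Reduce top mod 17: now compute (3/17).
Reciprocity: 3 ≡ 3 and 17 ≡ 1 (mod 4), so (3/17) = +(17/3).
Reduce top mod 3: now compute (2/3).
Pull out 2: since 3 ≡ 3 (mod 8), (2/3) = -1.
Reached (1/3) = 1. Collecting the sign flips along the way, the symbol is +1.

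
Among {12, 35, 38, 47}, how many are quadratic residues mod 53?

(12/53) = -1 → non-residue.
(35/53) = -1 → non-residue.
(38/53) = +1 → QR.
(47/53) = +1 → QR.
Total quadratic residues among the 4: 2.

2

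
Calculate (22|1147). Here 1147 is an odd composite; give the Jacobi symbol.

1

Pull out 2: since 1147 ≡ 3 (mod 8), (2/1147) = -1.
Reciprocity: 11 ≡ 3 and 1147 ≡ 3 (mod 4), so (11/1147) = −(1147/11).
Reduce top mod 11: now compute (3/11).
Reciprocity: 3 ≡ 3 and 11 ≡ 3 (mod 4), so (3/11) = −(11/3).
Reduce top mod 3: now compute (2/3).
Pull out 2: since 3 ≡ 3 (mod 8), (2/3) = -1.
Reached (1/3) = 1. Collecting the sign flips along the way, the symbol is +1.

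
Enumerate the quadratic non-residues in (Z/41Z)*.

3,6,7,11,12,13,14,15,17,19,22,24,26,27,28,29,30,34,35,38

Square k = 1,…,20 (k and 41−k give the same square):
1²=1, 2²=4, 3²=9, 4²=16, 5²=25, 6²=36, 7²≡8, 8²≡23, 9²≡40, 10²≡18, 11²≡39, 12²≡21, 13²≡5, 14²≡32, 15²≡20, 16²≡10, 17²≡2, 18²≡37, 19²≡33, 20²≡31 (mod 41).
The residues are {1, 2, 4, 5, 8, 9, 10, 16, 18, 20, 21, 23, 25, 31, 32, 33, 36, 37, 39, 40}; the non-residues are the remaining 20 nonzero classes.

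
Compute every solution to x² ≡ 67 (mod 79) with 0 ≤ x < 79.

15, 64

Since 79 ≡ 3 (mod 4), a square root of 67 is 67^((79+1)/4) = 67^20 mod 79.
Repeated squaring: 67^2≡65, 67^4≡38, 67^8≡22, 67^16≡10 (mod 79).
67^20 = 67^(16+4) ≡ 64 (mod 79).
Check: 64² = 4096 ≡ 67 (mod 79). The two roots are 15 and 64.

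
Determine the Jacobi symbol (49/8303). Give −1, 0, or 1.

Reciprocity: 49 ≡ 1 and 8303 ≡ 3 (mod 4), so (49/8303) = +(8303/49).
Reduce top mod 49: now compute (22/49).
Pull out 2: since 49 ≡ 1 (mod 8), (2/49) = +1.
Reciprocity: 11 ≡ 3 and 49 ≡ 1 (mod 4), so (11/49) = +(49/11).
Reduce top mod 11: now compute (5/11).
Reciprocity: 5 ≡ 1 and 11 ≡ 3 (mod 4), so (5/11) = +(11/5).
Reduce top mod 5: now compute (1/5).
Reached (1/5) = 1. Collecting the sign flips along the way, the symbol is +1.

1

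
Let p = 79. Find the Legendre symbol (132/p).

-1

Euler's criterion: (132/79) ≡ 53^39 (mod 79).
53^2 ≡ 44 (mod 79)
53^4 ≡ 40 (mod 79)
53^8 ≡ 20 (mod 79)
53^16 ≡ 5 (mod 79)
53^32 ≡ 25 (mod 79)
53^39 = 53^(32+4+2+1) ≡ 78 (mod 79).
Result is 78 ≡ −1, so (132/79) = −1.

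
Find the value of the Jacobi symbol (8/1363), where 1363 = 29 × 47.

-1

Pull out 2^3: since 1363 ≡ 3 (mod 8), (2/1363) = -1, so (2/1363)^3 = -1.
Reached (1/1363) = 1. Collecting the sign flips along the way, the symbol is -1.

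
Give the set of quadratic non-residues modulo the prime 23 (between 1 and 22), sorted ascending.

Square k = 1,…,11 (k and 23−k give the same square):
1²=1, 2²=4, 3²=9, 4²=16, 5²≡2, 6²≡13, 7²≡3, 8²≡18, 9²≡12, 10²≡8, 11²≡6 (mod 23).
The residues are {1, 2, 3, 4, 6, 8, 9, 12, 13, 16, 18}; the non-residues are the remaining 11 nonzero classes.

5,7,10,11,14,15,17,19,20,21,22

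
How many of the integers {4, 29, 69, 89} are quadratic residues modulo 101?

1

(4/101) = +1 → QR.
(29/101) = -1 → non-residue.
(69/101) = -1 → non-residue.
(89/101) = -1 → non-residue.
Total quadratic residues among the 4: 1.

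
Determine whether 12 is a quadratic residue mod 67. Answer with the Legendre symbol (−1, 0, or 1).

Pull out 2^2: since 67 ≡ 3 (mod 8), (2/67) = -1, so (2/67)^2 = +1.
Reciprocity: 3 ≡ 3 and 67 ≡ 3 (mod 4), so (3/67) = −(67/3).
Reduce top mod 3: now compute (1/3).
Reached (1/3) = 1. Collecting the sign flips along the way, the symbol is -1.

-1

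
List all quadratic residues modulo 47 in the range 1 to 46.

1 2 3 4 6 7 8 9 12 14 16 17 18 21 24 25 27 28 32 34 36 37 42

Square k = 1,…,23 (k and 47−k give the same square):
1²=1, 2²=4, 3²=9, 4²=16, 5²=25, 6²=36, 7²≡2, 8²≡17, 9²≡34, 10²≡6, 11²≡27, 12²≡3, 13²≡28, 14²≡8, 15²≡37, 16²≡21, 17²≡7, 18²≡42, 19²≡32, 20²≡24, 21²≡18, 22²≡14, 23²≡12 (mod 47).
So the quadratic residues mod 47 are {1, 2, 3, 4, 6, 7, 8, 9, 12, 14, 16, 17, 18, 21, 24, 25, 27, 28, 32, 34, 36, 37, 42}.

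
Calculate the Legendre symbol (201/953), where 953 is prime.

Euler's criterion: (201/953) ≡ 201^476 (mod 953).
201^2 ≡ 375 (mod 953)
201^4 ≡ 534 (mod 953)
201^8 ≡ 209 (mod 953)
201^16 ≡ 796 (mod 953)
201^32 ≡ 824 (mod 953)
201^64 ≡ 440 (mod 953)
201^128 ≡ 141 (mod 953)
201^256 ≡ 821 (mod 953)
201^476 = 201^(256+128+64+16+8+4) ≡ 952 (mod 953).
Result is 952 ≡ −1, so (201/953) = −1.

-1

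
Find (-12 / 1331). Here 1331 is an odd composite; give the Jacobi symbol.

-1

First reduce: -12 ≡ 1319 (mod 1331).
Reciprocity: 1319 ≡ 3 and 1331 ≡ 3 (mod 4), so (1319/1331) = −(1331/1319).
Reduce top mod 1319: now compute (12/1319).
Pull out 2^2: since 1319 ≡ 7 (mod 8), (2/1319) = +1, so (2/1319)^2 = +1.
Reciprocity: 3 ≡ 3 and 1319 ≡ 3 (mod 4), so (3/1319) = −(1319/3).
Reduce top mod 3: now compute (2/3).
Pull out 2: since 3 ≡ 3 (mod 8), (2/3) = -1.
Reached (1/3) = 1. Collecting the sign flips along the way, the symbol is -1.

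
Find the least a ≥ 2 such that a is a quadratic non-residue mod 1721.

3

(2/1721) = +1, so 2 is a residue.
(3/1721) = −1, so 3 is the smallest positive non-residue mod 1721.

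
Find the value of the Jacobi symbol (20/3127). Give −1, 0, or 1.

Pull out 2^2: since 3127 ≡ 7 (mod 8), (2/3127) = +1, so (2/3127)^2 = +1.
Reciprocity: 5 ≡ 1 and 3127 ≡ 3 (mod 4), so (5/3127) = +(3127/5).
Reduce top mod 5: now compute (2/5).
Pull out 2: since 5 ≡ 5 (mod 8), (2/5) = -1.
Reached (1/5) = 1. Collecting the sign flips along the way, the symbol is -1.

-1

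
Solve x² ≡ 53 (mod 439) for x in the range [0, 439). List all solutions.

184, 255

Since 439 ≡ 3 (mod 4), a square root of 53 is 53^((439+1)/4) = 53^110 mod 439.
Repeated squaring: 53^2≡175, 53^4≡334, 53^8≡50, 53^16≡305, 53^32≡396, 53^64≡93 (mod 439).
53^110 = 53^(64+32+8+4+2) ≡ 255 (mod 439).
Check: 255² = 65025 ≡ 53 (mod 439). The two roots are 184 and 255.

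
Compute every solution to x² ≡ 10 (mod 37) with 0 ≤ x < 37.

37 ≡ 1 (mod 4), so we find a root by search.
Trying successive values, 11² = 121 ≡ 10 (mod 37). The other root is 37 − 11 = 26.

11, 26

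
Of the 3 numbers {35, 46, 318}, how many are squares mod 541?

(35/541) = +1 → QR.
(46/541) = -1 → non-residue.
(318/541) = -1 → non-residue.
Total quadratic residues among the 3: 1.

1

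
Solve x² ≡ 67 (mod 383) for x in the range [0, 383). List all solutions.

Since 383 ≡ 3 (mod 4), a square root of 67 is 67^((383+1)/4) = 67^96 mod 383.
Repeated squaring: 67^2≡276, 67^4≡342, 67^8≡149, 67^16≡370, 67^32≡169, 67^64≡219 (mod 383).
67^96 = 67^(64+32) ≡ 243 (mod 383).
Check: 243² = 59049 ≡ 67 (mod 383). The two roots are 140 and 243.

140, 243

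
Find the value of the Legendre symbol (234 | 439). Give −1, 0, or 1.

1

Euler's criterion: (234/439) ≡ 234^219 (mod 439).
234^2 ≡ 320 (mod 439)
234^4 ≡ 113 (mod 439)
234^8 ≡ 38 (mod 439)
234^16 ≡ 127 (mod 439)
234^32 ≡ 325 (mod 439)
234^64 ≡ 265 (mod 439)
234^128 ≡ 424 (mod 439)
234^219 = 234^(128+64+16+8+2+1) ≡ 1 (mod 439).
Result is 1, so (234/439) = 1.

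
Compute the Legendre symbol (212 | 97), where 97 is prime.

Euler's criterion: (212/97) ≡ 18^48 (mod 97).
18^2 ≡ 33 (mod 97)
18^4 ≡ 22 (mod 97)
18^8 ≡ 96 (mod 97)
18^16 ≡ 1 (mod 97)
18^32 ≡ 1 (mod 97)
18^48 = 18^(32+16) ≡ 1 (mod 97).
Result is 1, so (212/97) = 1.

1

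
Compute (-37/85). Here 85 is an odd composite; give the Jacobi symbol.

First reduce: -37 ≡ 48 (mod 85).
Pull out 2^4: since 85 ≡ 5 (mod 8), (2/85) = -1, so (2/85)^4 = +1.
Reciprocity: 3 ≡ 3 and 85 ≡ 1 (mod 4), so (3/85) = +(85/3).
Reduce top mod 3: now compute (1/3).
Reached (1/3) = 1. Collecting the sign flips along the way, the symbol is +1.

1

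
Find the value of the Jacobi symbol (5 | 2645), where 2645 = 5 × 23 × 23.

0

Reciprocity: 5 ≡ 1 and 2645 ≡ 1 (mod 4), so (5/2645) = +(2645/5).
Reduce top mod 5: now compute (0/5).
Top reduces to 0: gcd > 1, so the symbol is 0.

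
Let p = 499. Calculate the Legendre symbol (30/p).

Euler's criterion: (30/499) ≡ 30^249 (mod 499).
30^2 ≡ 401 (mod 499)
30^4 ≡ 123 (mod 499)
30^8 ≡ 159 (mod 499)
30^16 ≡ 331 (mod 499)
30^32 ≡ 280 (mod 499)
30^64 ≡ 57 (mod 499)
30^128 ≡ 255 (mod 499)
30^249 = 30^(128+64+32+16+8+1) ≡ 1 (mod 499).
Result is 1, so (30/499) = 1.

1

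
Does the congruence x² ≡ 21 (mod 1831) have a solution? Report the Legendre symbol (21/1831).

1

Reciprocity: 21 ≡ 1 and 1831 ≡ 3 (mod 4), so (21/1831) = +(1831/21).
Reduce top mod 21: now compute (4/21).
Pull out 2^2: since 21 ≡ 5 (mod 8), (2/21) = -1, so (2/21)^2 = +1.
Reached (1/21) = 1. Collecting the sign flips along the way, the symbol is +1.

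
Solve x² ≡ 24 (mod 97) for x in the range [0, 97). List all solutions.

97 ≡ 1 (mod 4), so we find a root by search.
Trying successive values, 11² = 121 ≡ 24 (mod 97). The other root is 97 − 11 = 86.

11, 86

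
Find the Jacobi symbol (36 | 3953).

1

Pull out 2^2: since 3953 ≡ 1 (mod 8), (2/3953) = +1, so (2/3953)^2 = +1.
Reciprocity: 9 ≡ 1 and 3953 ≡ 1 (mod 4), so (9/3953) = +(3953/9).
Reduce top mod 9: now compute (2/9).
Pull out 2: since 9 ≡ 1 (mod 8), (2/9) = +1.
Reached (1/9) = 1. Collecting the sign flips along the way, the symbol is +1.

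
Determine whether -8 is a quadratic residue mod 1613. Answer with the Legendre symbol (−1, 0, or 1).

-1

First reduce: -8 ≡ 1605 (mod 1613).
Reciprocity: 1605 ≡ 1 and 1613 ≡ 1 (mod 4), so (1605/1613) = +(1613/1605).
Reduce top mod 1605: now compute (8/1605).
Pull out 2^3: since 1605 ≡ 5 (mod 8), (2/1605) = -1, so (2/1605)^3 = -1.
Reached (1/1605) = 1. Collecting the sign flips along the way, the symbol is -1.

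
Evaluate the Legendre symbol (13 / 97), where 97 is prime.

-1

Reciprocity: 13 ≡ 1 and 97 ≡ 1 (mod 4), so (13/97) = +(97/13).
Reduce top mod 13: now compute (6/13).
Pull out 2: since 13 ≡ 5 (mod 8), (2/13) = -1.
Reciprocity: 3 ≡ 3 and 13 ≡ 1 (mod 4), so (3/13) = +(13/3).
Reduce top mod 3: now compute (1/3).
Reached (1/3) = 1. Collecting the sign flips along the way, the symbol is -1.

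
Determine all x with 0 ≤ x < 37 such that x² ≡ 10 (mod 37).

11, 26

37 ≡ 1 (mod 4), so we find a root by search.
Trying successive values, 11² = 121 ≡ 10 (mod 37). The other root is 37 − 11 = 26.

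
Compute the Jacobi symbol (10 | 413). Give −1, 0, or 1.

Pull out 2: since 413 ≡ 5 (mod 8), (2/413) = -1.
Reciprocity: 5 ≡ 1 and 413 ≡ 1 (mod 4), so (5/413) = +(413/5).
Reduce top mod 5: now compute (3/5).
Reciprocity: 3 ≡ 3 and 5 ≡ 1 (mod 4), so (3/5) = +(5/3).
Reduce top mod 3: now compute (2/3).
Pull out 2: since 3 ≡ 3 (mod 8), (2/3) = -1.
Reached (1/3) = 1. Collecting the sign flips along the way, the symbol is +1.

1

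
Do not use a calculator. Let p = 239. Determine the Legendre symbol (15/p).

1

Reciprocity: 15 ≡ 3 and 239 ≡ 3 (mod 4), so (15/239) = −(239/15).
Reduce top mod 15: now compute (14/15).
Pull out 2: since 15 ≡ 7 (mod 8), (2/15) = +1.
Reciprocity: 7 ≡ 3 and 15 ≡ 3 (mod 4), so (7/15) = −(15/7).
Reduce top mod 7: now compute (1/7).
Reached (1/7) = 1. Collecting the sign flips along the way, the symbol is +1.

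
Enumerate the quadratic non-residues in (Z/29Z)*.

2 3 8 10 11 12 14 15 17 18 19 21 26 27

Square k = 1,…,14 (k and 29−k give the same square):
1²=1, 2²=4, 3²=9, 4²=16, 5²=25, 6²≡7, 7²≡20, 8²≡6, 9²≡23, 10²≡13, 11²≡5, 12²≡28, 13²≡24, 14²≡22 (mod 29).
The residues are {1, 4, 5, 6, 7, 9, 13, 16, 20, 22, 23, 24, 25, 28}; the non-residues are the remaining 14 nonzero classes.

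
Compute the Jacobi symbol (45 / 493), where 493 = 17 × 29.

Reciprocity: 45 ≡ 1 and 493 ≡ 1 (mod 4), so (45/493) = +(493/45).
Reduce top mod 45: now compute (43/45).
Reciprocity: 43 ≡ 3 and 45 ≡ 1 (mod 4), so (43/45) = +(45/43).
Reduce top mod 43: now compute (2/43).
Pull out 2: since 43 ≡ 3 (mod 8), (2/43) = -1.
Reached (1/43) = 1. Collecting the sign flips along the way, the symbol is -1.

-1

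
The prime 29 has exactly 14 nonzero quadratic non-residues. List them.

2,3,8,10,11,12,14,15,17,18,19,21,26,27

Square k = 1,…,14 (k and 29−k give the same square):
1²=1, 2²=4, 3²=9, 4²=16, 5²=25, 6²≡7, 7²≡20, 8²≡6, 9²≡23, 10²≡13, 11²≡5, 12²≡28, 13²≡24, 14²≡22 (mod 29).
The residues are {1, 4, 5, 6, 7, 9, 13, 16, 20, 22, 23, 24, 25, 28}; the non-residues are the remaining 14 nonzero classes.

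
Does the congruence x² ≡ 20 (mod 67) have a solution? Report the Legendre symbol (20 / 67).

Euler's criterion: (20/67) ≡ 20^33 (mod 67).
20^2 ≡ 65 (mod 67)
20^4 ≡ 4 (mod 67)
20^8 ≡ 16 (mod 67)
20^16 ≡ 55 (mod 67)
20^32 ≡ 10 (mod 67)
20^33 = 20^(32+1) ≡ 66 (mod 67).
Result is 66 ≡ −1, so (20/67) = −1.

-1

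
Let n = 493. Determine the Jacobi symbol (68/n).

Pull out 2^2: since 493 ≡ 5 (mod 8), (2/493) = -1, so (2/493)^2 = +1.
Reciprocity: 17 ≡ 1 and 493 ≡ 1 (mod 4), so (17/493) = +(493/17).
Reduce top mod 17: now compute (0/17).
Top reduces to 0: gcd > 1, so the symbol is 0.

0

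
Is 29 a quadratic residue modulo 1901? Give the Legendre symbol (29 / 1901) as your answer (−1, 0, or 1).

Reciprocity: 29 ≡ 1 and 1901 ≡ 1 (mod 4), so (29/1901) = +(1901/29).
Reduce top mod 29: now compute (16/29).
Pull out 2^4: since 29 ≡ 5 (mod 8), (2/29) = -1, so (2/29)^4 = +1.
Reached (1/29) = 1. Collecting the sign flips along the way, the symbol is +1.

1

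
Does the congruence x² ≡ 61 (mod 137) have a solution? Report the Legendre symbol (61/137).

1

Reciprocity: 61 ≡ 1 and 137 ≡ 1 (mod 4), so (61/137) = +(137/61).
Reduce top mod 61: now compute (15/61).
Reciprocity: 15 ≡ 3 and 61 ≡ 1 (mod 4), so (15/61) = +(61/15).
Reduce top mod 15: now compute (1/15).
Reached (1/15) = 1. Collecting the sign flips along the way, the symbol is +1.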